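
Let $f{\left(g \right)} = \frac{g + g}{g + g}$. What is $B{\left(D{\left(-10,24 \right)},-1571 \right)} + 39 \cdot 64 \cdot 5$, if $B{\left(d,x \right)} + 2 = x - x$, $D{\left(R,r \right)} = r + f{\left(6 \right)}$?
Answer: $12478$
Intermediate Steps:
$f{\left(g \right)} = 1$ ($f{\left(g \right)} = \frac{2 g}{2 g} = 2 g \frac{1}{2 g} = 1$)
$D{\left(R,r \right)} = 1 + r$ ($D{\left(R,r \right)} = r + 1 = 1 + r$)
$B{\left(d,x \right)} = -2$ ($B{\left(d,x \right)} = -2 + \left(x - x\right) = -2 + 0 = -2$)
$B{\left(D{\left(-10,24 \right)},-1571 \right)} + 39 \cdot 64 \cdot 5 = -2 + 39 \cdot 64 \cdot 5 = -2 + 2496 \cdot 5 = -2 + 12480 = 12478$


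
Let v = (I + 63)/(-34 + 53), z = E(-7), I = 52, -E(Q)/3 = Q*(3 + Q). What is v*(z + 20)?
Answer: -7360/19 ≈ -387.37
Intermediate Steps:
E(Q) = -3*Q*(3 + Q)
z = -84 (z = -3*(-7)*(3 - 7) = -3*(-7)*(-4) = -84)
v = 115/19 (v = (52 + 63)/(-34 + 53) = 115/19 ≈ 6.0526)
v*(z + 20) = 115*(-84 + 20)/19 = (115/19)*(-64) = -7360/19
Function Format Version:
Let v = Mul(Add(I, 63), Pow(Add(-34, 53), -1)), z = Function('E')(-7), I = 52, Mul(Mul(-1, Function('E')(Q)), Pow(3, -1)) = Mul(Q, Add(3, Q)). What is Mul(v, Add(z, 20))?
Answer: Rational(-7360, 19) ≈ -387.37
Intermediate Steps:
Function('E')(Q) = Mul(-3, Q, Add(3, Q)) (Function('E')(Q) = Mul(-3, Mul(Q, Add(3, Q))) = Mul(-3, Q, Add(3, Q)))
z = -84 (z = Mul(-3, -7, Add(3, -7)) = Mul(-3, -7, -4) = -84)
v = Rational(115, 19) (v = Mul(Add(52, 63), Pow(Add(-34, 53), -1)) = Mul(115, Pow(19, -1)) = Mul(115, Rational(1, 19)) = Rational(115, 19) ≈ 6.0526)
Mul(v, Add(z, 20)) = Mul(Rational(115, 19), Add(-84, 20)) = Mul(Rational(115, 19), -64) = Rational(-7360, 19)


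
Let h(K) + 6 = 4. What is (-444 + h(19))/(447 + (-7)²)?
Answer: -223/248 ≈ -0.89919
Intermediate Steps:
h(K) = -2 (h(K) = -6 + 4 = -2)
(-444 + h(19))/(447 + (-7)²) = (-444 - 2)/(447 + (-7)²) = -446/(447 + 49) = -446/496 = -446*1/496 = -223/248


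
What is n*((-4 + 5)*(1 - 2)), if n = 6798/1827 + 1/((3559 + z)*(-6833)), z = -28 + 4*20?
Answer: -55911199549/15026443467 ≈ -3.7209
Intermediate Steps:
z = 52 (z = -28 + 80 = 52)
n = 55911199549/15026443467 (n = 6798/1827 + 1/((3559 + 52)*(-6833)) = 6798*(1/1827) - 1/6833/3611 = 2266/609 + (1/3611)*(-1/6833) = 2266/609 - 1/24673963 = 55911199549/15026443467 ≈ 3.7209)
n*((-4 + 5)*(1 - 2)) = 55911199549*((-4 + 5)*(1 - 2))/15026443467 = 55911199549*(1*(-1))/15026443467 = (55911199549/15026443467)*(-1) = -55911199549/15026443467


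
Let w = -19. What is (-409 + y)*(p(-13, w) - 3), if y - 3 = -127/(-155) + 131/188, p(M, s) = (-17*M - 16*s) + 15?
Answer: -6329435883/29140 ≈ -2.1721e+5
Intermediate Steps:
p(M, s) = 15 - 17*M - 16*s
y = 131601/29140 (y = 3 + (-127/(-155) + 131/188) = 3 + (-127*(-1/155) + 131*(1/188)) = 3 + (127/155 + 131/188) = 3 + 44181/29140 = 131601/29140 ≈ 4.5162)
(-409 + y)*(p(-13, w) - 3) = (-409 + 131601/29140)*((15 - 17*(-13) - 16*(-19)) - 3) = -11786659*((15 + 221 + 304) - 3)/29140 = -11786659*(540 - 3)/29140 = -11786659/29140*537 = -6329435883/29140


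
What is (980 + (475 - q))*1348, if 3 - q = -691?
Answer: 1025828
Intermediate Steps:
q = 694 (q = 3 - 1*(-691) = 3 + 691 = 694)
(980 + (475 - q))*1348 = (980 + (475 - 1*694))*1348 = (980 + (475 - 694))*1348 = (980 - 219)*1348 = 761*1348 = 1025828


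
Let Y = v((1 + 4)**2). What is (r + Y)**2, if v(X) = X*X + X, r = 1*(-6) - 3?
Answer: 410881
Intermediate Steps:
r = -9 (r = -6 - 3 = -9)
v(X) = X + X**2 (v(X) = X**2 + X = X + X**2)
Y = 650 (Y = (1 + 4)**2*(1 + (1 + 4)**2) = 5**2*(1 + 5**2) = 25*(1 + 25) = 25*26 = 650)
(r + Y)**2 = (-9 + 650)**2 = 641**2 = 410881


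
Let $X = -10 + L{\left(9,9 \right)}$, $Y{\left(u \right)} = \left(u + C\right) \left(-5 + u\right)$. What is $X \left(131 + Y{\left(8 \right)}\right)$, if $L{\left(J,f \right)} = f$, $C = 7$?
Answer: $-176$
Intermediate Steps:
$Y{\left(u \right)} = \left(-5 + u\right) \left(7 + u\right)$ ($Y{\left(u \right)} = \left(u + 7\right) \left(-5 + u\right) = \left(7 + u\right) \left(-5 + u\right) = \left(-5 + u\right) \left(7 + u\right)$)
$X = -1$ ($X = -10 + 9 = -1$)
$X \left(131 + Y{\left(8 \right)}\right) = - (131 + \left(-35 + 8^{2} + 2 \cdot 8\right)) = - (131 + \left(-35 + 64 + 16\right)) = - (131 + 45) = \left(-1\right) 176 = -176$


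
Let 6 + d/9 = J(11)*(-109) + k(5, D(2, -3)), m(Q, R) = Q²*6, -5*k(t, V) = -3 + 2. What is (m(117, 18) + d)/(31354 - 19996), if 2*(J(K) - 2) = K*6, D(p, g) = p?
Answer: 13263/3155 ≈ 4.2038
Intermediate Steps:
J(K) = 2 + 3*K (J(K) = 2 + (K*6)/2 = 2 + (6*K)/2 = 2 + 3*K)
k(t, V) = ⅕ (k(t, V) = -(-3 + 2)/5 = -⅕*(-1) = ⅕)
m(Q, R) = 6*Q²
d = -171936/5 (d = -54 + 9*((2 + 3*11)*(-109) + ⅕) = -54 + 9*((2 + 33)*(-109) + ⅕) = -54 + 9*(35*(-109) + ⅕) = -54 + 9*(-3815 + ⅕) = -54 + 9*(-19074/5) = -54 - 171666/5 = -171936/5 ≈ -34387.)
(m(117, 18) + d)/(31354 - 19996) = (6*117² - 171936/5)/(31354 - 19996) = (6*13689 - 171936/5)/11358 = (82134 - 171936/5)*(1/11358) = (238734/5)*(1/11358) = 13263/3155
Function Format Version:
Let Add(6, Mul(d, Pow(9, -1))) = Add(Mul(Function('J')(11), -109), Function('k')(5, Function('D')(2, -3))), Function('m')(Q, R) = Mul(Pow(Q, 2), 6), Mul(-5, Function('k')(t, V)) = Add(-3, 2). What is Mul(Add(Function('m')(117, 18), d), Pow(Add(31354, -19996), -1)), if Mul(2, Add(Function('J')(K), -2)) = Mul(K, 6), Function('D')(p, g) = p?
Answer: Rational(13263, 3155) ≈ 4.2038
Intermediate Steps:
Function('J')(K) = Add(2, Mul(3, K)) (Function('J')(K) = Add(2, Mul(Rational(1, 2), Mul(K, 6))) = Add(2, Mul(Rational(1, 2), Mul(6, K))) = Add(2, Mul(3, K)))
Function('k')(t, V) = Rational(1, 5) (Function('k')(t, V) = Mul(Rational(-1, 5), Add(-3, 2)) = Mul(Rational(-1, 5), -1) = Rational(1, 5))
Function('m')(Q, R) = Mul(6, Pow(Q, 2))
d = Rational(-171936, 5) (d = Add(-54, Mul(9, Add(Mul(Add(2, Mul(3, 11)), -109), Rational(1, 5)))) = Add(-54, Mul(9, Add(Mul(Add(2, 33), -109), Rational(1, 5)))) = Add(-54, Mul(9, Add(Mul(35, -109), Rational(1, 5)))) = Add(-54, Mul(9, Add(-3815, Rational(1, 5)))) = Add(-54, Mul(9, Rational(-19074, 5))) = Add(-54, Rational(-171666, 5)) = Rational(-171936, 5) ≈ -34387.)
Mul(Add(Function('m')(117, 18), d), Pow(Add(31354, -19996), -1)) = Mul(Add(Mul(6, Pow(117, 2)), Rational(-171936, 5)), Pow(Add(31354, -19996), -1)) = Mul(Add(Mul(6, 13689), Rational(-171936, 5)), Pow(11358, -1)) = Mul(Add(82134, Rational(-171936, 5)), Rational(1, 11358)) = Mul(Rational(238734, 5), Rational(1, 11358)) = Rational(13263, 3155)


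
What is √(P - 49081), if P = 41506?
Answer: 5*I*√303 ≈ 87.034*I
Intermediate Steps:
√(P - 49081) = √(41506 - 49081) = √(-7575) = 5*I*√303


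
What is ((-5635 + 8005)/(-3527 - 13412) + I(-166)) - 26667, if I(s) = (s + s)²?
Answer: 1415369653/16939 ≈ 83557.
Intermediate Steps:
I(s) = 4*s² (I(s) = (2*s)² = 4*s²)
((-5635 + 8005)/(-3527 - 13412) + I(-166)) - 26667 = ((-5635 + 8005)/(-3527 - 13412) + 4*(-166)²) - 26667 = (2370/(-16939) + 4*27556) - 26667 = (2370*(-1/16939) + 110224) - 26667 = (-2370/16939 + 110224) - 26667 = 1867081966/16939 - 26667 = 1415369653/16939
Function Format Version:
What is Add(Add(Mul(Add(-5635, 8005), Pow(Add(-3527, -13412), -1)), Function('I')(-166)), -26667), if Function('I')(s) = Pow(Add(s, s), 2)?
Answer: Rational(1415369653, 16939) ≈ 83557.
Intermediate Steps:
Function('I')(s) = Mul(4, Pow(s, 2)) (Function('I')(s) = Pow(Mul(2, s), 2) = Mul(4, Pow(s, 2)))
Add(Add(Mul(Add(-5635, 8005), Pow(Add(-3527, -13412), -1)), Function('I')(-166)), -26667) = Add(Add(Mul(Add(-5635, 8005), Pow(Add(-3527, -13412), -1)), Mul(4, Pow(-166, 2))), -26667) = Add(Add(Mul(2370, Pow(-16939, -1)), Mul(4, 27556)), -26667) = Add(Add(Mul(2370, Rational(-1, 16939)), 110224), -26667) = Add(Add(Rational(-2370, 16939), 110224), -26667) = Add(Rational(1867081966, 16939), -26667) = Rational(1415369653, 16939)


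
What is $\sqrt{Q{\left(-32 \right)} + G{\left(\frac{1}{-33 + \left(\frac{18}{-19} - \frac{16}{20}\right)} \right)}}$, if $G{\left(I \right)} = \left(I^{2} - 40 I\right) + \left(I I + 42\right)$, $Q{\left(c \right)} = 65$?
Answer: $\frac{\sqrt{1178498157}}{3301} \approx 10.4$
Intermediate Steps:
$G{\left(I \right)} = 42 - 40 I + 2 I^{2}$ ($G{\left(I \right)} = \left(I^{2} - 40 I\right) + \left(I^{2} + 42\right) = \left(I^{2} - 40 I\right) + \left(42 + I^{2}\right) = 42 - 40 I + 2 I^{2}$)
$\sqrt{Q{\left(-32 \right)} + G{\left(\frac{1}{-33 + \left(\frac{18}{-19} - \frac{16}{20}\right)} \right)}} = \sqrt{65 + \left(42 - \frac{40}{-33 + \left(\frac{18}{-19} - \frac{16}{20}\right)} + 2 \left(\frac{1}{-33 + \left(\frac{18}{-19} - \frac{16}{20}\right)}\right)^{2}\right)} = \sqrt{65 + \left(42 - \frac{40}{-33 + \left(18 \left(- \frac{1}{19}\right) - \frac{4}{5}\right)} + 2 \left(\frac{1}{-33 + \left(18 \left(- \frac{1}{19}\right) - \frac{4}{5}\right)}\right)^{2}\right)} = \sqrt{65 + \left(42 - \frac{40}{-33 - \frac{166}{95}} + 2 \left(\frac{1}{-33 - \frac{166}{95}}\right)^{2}\right)} = \sqrt{65 + \left(42 - \frac{40}{- \frac{3301}{95}} + 2 \left(\frac{1}{- \frac{3301}{95}}\right)^{2}\right)} = \sqrt{65 + \left(42 - - \frac{3800}{3301} + 2 \left(- \frac{95}{3301}\right)^{2}\right)} = \sqrt{65 + \left(42 + \frac{3800}{3301} + 2 \cdot \frac{9025}{10896601}\right)} = \sqrt{65 + \left(42 + \frac{3800}{3301} + \frac{18050}{10896601}\right)} = \sqrt{65 + \frac{470219092}{10896601}} = \sqrt{\frac{1178498157}{10896601}} = \frac{\sqrt{1178498157}}{3301}$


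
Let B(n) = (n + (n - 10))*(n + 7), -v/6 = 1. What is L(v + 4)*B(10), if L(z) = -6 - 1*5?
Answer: -1870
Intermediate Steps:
v = -6 (v = -6*1 = -6)
B(n) = (-10 + 2*n)*(7 + n) (B(n) = (n + (-10 + n))*(7 + n) = (-10 + 2*n)*(7 + n))
L(z) = -11 (L(z) = -6 - 5 = -11)
L(v + 4)*B(10) = -11*(-70 + 2*10² + 4*10) = -11*(-70 + 2*100 + 40) = -11*(-70 + 200 + 40) = -11*170 = -1870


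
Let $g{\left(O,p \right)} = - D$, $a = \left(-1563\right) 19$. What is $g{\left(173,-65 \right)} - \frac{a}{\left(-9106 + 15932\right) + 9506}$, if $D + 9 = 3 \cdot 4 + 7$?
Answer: $- \frac{44541}{5444} \approx -8.1817$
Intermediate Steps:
$a = -29697$
$D = 10$ ($D = -9 + \left(3 \cdot 4 + 7\right) = -9 + \left(12 + 7\right) = -9 + 19 = 10$)
$g{\left(O,p \right)} = -10$ ($g{\left(O,p \right)} = \left(-1\right) 10 = -10$)
$g{\left(173,-65 \right)} - \frac{a}{\left(-9106 + 15932\right) + 9506} = -10 - - \frac{29697}{\left(-9106 + 15932\right) + 9506} = -10 - - \frac{29697}{6826 + 9506} = -10 - - \frac{29697}{16332} = -10 - \left(-29697\right) \frac{1}{16332} = -10 - - \frac{9899}{5444} = -10 + \frac{9899}{5444} = - \frac{44541}{5444}$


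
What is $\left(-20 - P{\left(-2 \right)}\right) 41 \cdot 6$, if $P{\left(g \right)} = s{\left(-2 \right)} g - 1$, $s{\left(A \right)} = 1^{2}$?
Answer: $-4182$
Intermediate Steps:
$s{\left(A \right)} = 1$
$P{\left(g \right)} = -1 + g$ ($P{\left(g \right)} = 1 g - 1 = g - 1 = -1 + g$)
$\left(-20 - P{\left(-2 \right)}\right) 41 \cdot 6 = \left(-20 - \left(-1 - 2\right)\right) 41 \cdot 6 = \left(-20 - -3\right) 41 \cdot 6 = \left(-20 + 3\right) 41 \cdot 6 = \left(-17\right) 41 \cdot 6 = \left(-697\right) 6 = -4182$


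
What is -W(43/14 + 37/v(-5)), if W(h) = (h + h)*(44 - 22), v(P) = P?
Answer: 6666/35 ≈ 190.46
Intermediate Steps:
W(h) = 44*h (W(h) = (2*h)*22 = 44*h)
-W(43/14 + 37/v(-5)) = -44*(43/14 + 37/(-5)) = -44*(43*(1/14) + 37*(-⅕)) = -44*(43/14 - 37/5) = -44*(-303)/70 = -1*(-6666/35) = 6666/35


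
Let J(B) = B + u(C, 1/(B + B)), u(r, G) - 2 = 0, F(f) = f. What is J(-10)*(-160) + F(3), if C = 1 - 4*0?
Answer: 1283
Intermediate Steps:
C = 1 (C = 1 + 0 = 1)
u(r, G) = 2 (u(r, G) = 2 + 0 = 2)
J(B) = 2 + B (J(B) = B + 2 = 2 + B)
J(-10)*(-160) + F(3) = (2 - 10)*(-160) + 3 = -8*(-160) + 3 = 1280 + 3 = 1283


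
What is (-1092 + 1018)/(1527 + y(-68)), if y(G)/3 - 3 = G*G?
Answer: -37/7704 ≈ -0.0048027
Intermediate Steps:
y(G) = 9 + 3*G² (y(G) = 9 + 3*(G*G) = 9 + 3*G²)
(-1092 + 1018)/(1527 + y(-68)) = (-1092 + 1018)/(1527 + (9 + 3*(-68)²)) = -74/(1527 + (9 + 3*4624)) = -74/(1527 + (9 + 13872)) = -74/(1527 + 13881) = -74/15408 = -74*1/15408 = -37/7704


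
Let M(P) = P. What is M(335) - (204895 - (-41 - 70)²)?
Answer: -192239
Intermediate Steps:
M(335) - (204895 - (-41 - 70)²) = 335 - (204895 - (-41 - 70)²) = 335 - (204895 - 1*(-111)²) = 335 - (204895 - 1*12321) = 335 - (204895 - 12321) = 335 - 1*192574 = 335 - 192574 = -192239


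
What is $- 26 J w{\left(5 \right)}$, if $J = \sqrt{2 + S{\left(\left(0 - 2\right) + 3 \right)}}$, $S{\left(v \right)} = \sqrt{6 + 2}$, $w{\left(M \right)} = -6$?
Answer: $156 \sqrt{2 + 2 \sqrt{2}} \approx 342.79$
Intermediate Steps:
$S{\left(v \right)} = 2 \sqrt{2}$ ($S{\left(v \right)} = \sqrt{8} = 2 \sqrt{2}$)
$J = \sqrt{2 + 2 \sqrt{2}} \approx 2.1974$
$- 26 J w{\left(5 \right)} = - 26 \sqrt{2 + 2 \sqrt{2}} \left(-6\right) = 156 \sqrt{2 + 2 \sqrt{2}}$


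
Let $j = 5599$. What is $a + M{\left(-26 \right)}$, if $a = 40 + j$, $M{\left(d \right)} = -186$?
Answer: $5453$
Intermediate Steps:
$a = 5639$ ($a = 40 + 5599 = 5639$)
$a + M{\left(-26 \right)} = 5639 - 186 = 5453$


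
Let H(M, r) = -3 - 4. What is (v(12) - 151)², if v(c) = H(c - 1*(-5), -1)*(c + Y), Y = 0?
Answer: 55225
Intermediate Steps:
H(M, r) = -7
v(c) = -7*c (v(c) = -7*(c + 0) = -7*c)
(v(12) - 151)² = (-7*12 - 151)² = (-84 - 151)² = (-235)² = 55225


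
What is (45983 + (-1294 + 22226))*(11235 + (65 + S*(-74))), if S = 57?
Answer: 473892030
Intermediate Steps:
(45983 + (-1294 + 22226))*(11235 + (65 + S*(-74))) = (45983 + (-1294 + 22226))*(11235 + (65 + 57*(-74))) = (45983 + 20932)*(11235 + (65 - 4218)) = 66915*(11235 - 4153) = 66915*7082 = 473892030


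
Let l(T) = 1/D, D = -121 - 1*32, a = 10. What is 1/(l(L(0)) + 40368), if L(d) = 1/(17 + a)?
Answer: 153/6176303 ≈ 2.4772e-5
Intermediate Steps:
D = -153 (D = -121 - 32 = -153)
L(d) = 1/27 (L(d) = 1/(17 + 10) = 1/27)
l(T) = -1/153 (l(T) = 1/(-153) = -1/153)
1/(l(L(0)) + 40368) = 1/(-1/153 + 40368) = 1/(6176303/153) = 153/6176303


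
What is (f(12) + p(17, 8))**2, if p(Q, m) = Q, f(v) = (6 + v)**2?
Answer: 116281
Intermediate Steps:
(f(12) + p(17, 8))**2 = ((6 + 12)**2 + 17)**2 = (18**2 + 17)**2 = (324 + 17)**2 = 341**2 = 116281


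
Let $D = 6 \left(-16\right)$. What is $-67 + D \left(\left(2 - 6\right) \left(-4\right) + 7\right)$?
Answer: $-2275$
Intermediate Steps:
$D = -96$
$-67 + D \left(\left(2 - 6\right) \left(-4\right) + 7\right) = -67 - 96 \left(\left(2 - 6\right) \left(-4\right) + 7\right) = -67 - 96 \left(\left(-4\right) \left(-4\right) + 7\right) = -67 - 96 \left(16 + 7\right) = -67 - 2208 = -2275$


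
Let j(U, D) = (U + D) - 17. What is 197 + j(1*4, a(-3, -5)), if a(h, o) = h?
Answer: 181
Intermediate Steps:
j(U, D) = -17 + D + U (j(U, D) = (D + U) - 17 = -17 + D + U)
197 + j(1*4, a(-3, -5)) = 197 + (-17 - 3 + 1*4) = 197 + (-17 - 3 + 4) = 197 - 16 = 181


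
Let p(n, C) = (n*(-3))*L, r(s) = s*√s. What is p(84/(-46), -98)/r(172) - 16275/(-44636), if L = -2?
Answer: 16275/44636 - 63*√43/85054 ≈ 0.35976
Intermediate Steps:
r(s) = s^(3/2)
p(n, C) = 6*n (p(n, C) = (n*(-3))*(-2) = -3*n*(-2) = 6*n)
p(84/(-46), -98)/r(172) - 16275/(-44636) = (6*(84/(-46)))/(172^(3/2)) - 16275/(-44636) = (6*(84*(-1/46)))/((344*√43)) - 16275*(-1/44636) = (6*(-42/23))*(√43/14792) + 16275/44636 = -63*√43/85054 + 16275/44636 = 16275/44636 - 63*√43/85054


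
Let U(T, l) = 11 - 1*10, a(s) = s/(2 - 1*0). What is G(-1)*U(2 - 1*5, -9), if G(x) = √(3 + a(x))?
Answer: √10/2 ≈ 1.5811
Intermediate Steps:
a(s) = s/2 (a(s) = s/(2 + 0) = s/2)
G(x) = √(3 + x/2)
U(T, l) = 1 (U(T, l) = 11 - 10 = 1)
G(-1)*U(2 - 1*5, -9) = (√(12 + 2*(-1))/2)*1 = (√(12 - 2)/2)*1 = (√10/2)*1 = √10/2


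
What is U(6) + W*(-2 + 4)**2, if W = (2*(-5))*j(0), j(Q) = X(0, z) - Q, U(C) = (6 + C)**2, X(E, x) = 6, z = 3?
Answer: -96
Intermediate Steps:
j(Q) = 6 - Q
W = -60 (W = (2*(-5))*(6 - 1*0) = -10*(6 + 0) = -10*6 = -60)
U(6) + W*(-2 + 4)**2 = (6 + 6)**2 - 60*(-2 + 4)**2 = 12**2 - 60*2**2 = 144 - 60*4 = 144 - 240 = -96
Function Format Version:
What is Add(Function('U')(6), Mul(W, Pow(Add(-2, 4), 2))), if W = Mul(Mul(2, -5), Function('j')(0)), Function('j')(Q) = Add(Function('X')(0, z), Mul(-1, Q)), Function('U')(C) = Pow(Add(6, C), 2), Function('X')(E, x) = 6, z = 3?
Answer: -96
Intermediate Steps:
Function('j')(Q) = Add(6, Mul(-1, Q))
W = -60 (W = Mul(Mul(2, -5), Add(6, Mul(-1, 0))) = Mul(-10, Add(6, 0)) = Mul(-10, 6) = -60)
Add(Function('U')(6), Mul(W, Pow(Add(-2, 4), 2))) = Add(Pow(Add(6, 6), 2), Mul(-60, Pow(Add(-2, 4), 2))) = Add(Pow(12, 2), Mul(-60, Pow(2, 2))) = Add(144, Mul(-60, 4)) = Add(144, -240) = -96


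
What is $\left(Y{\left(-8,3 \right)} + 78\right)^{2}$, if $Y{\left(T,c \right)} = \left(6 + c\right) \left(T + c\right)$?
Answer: $1089$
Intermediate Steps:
$\left(Y{\left(-8,3 \right)} + 78\right)^{2} = \left(\left(3^{2} + 6 \left(-8\right) + 6 \cdot 3 - 24\right) + 78\right)^{2} = \left(\left(9 - 48 + 18 - 24\right) + 78\right)^{2} = \left(-45 + 78\right)^{2} = 33^{2} = 1089$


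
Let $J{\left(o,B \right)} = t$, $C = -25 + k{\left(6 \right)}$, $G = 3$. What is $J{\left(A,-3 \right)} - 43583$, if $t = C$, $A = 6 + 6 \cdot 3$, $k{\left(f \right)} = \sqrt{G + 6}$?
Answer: $-43605$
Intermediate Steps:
$k{\left(f \right)} = 3$ ($k{\left(f \right)} = \sqrt{3 + 6} = \sqrt{9} = 3$)
$A = 24$ ($A = 6 + 18 = 24$)
$C = -22$ ($C = -25 + 3 = -22$)
$t = -22$
$J{\left(o,B \right)} = -22$
$J{\left(A,-3 \right)} - 43583 = -22 - 43583 = -43605$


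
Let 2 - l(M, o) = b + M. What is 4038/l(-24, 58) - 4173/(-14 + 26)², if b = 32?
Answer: -33695/48 ≈ -701.98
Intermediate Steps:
l(M, o) = -30 - M (l(M, o) = 2 - (32 + M) = 2 + (-32 - M) = -30 - M)
4038/l(-24, 58) - 4173/(-14 + 26)² = 4038/(-30 - 1*(-24)) - 4173/(-14 + 26)² = 4038/(-30 + 24) - 4173/(12²) = 4038/(-6) - 4173/144 = 4038*(-⅙) - 4173*1/144 = -673 - 1391/48 = -33695/48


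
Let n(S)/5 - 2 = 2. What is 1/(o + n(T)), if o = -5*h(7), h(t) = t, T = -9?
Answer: -1/15 ≈ -0.066667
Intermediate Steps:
n(S) = 20 (n(S) = 10 + 5*2 = 10 + 10 = 20)
o = -35 (o = -5*7 = -35)
1/(o + n(T)) = 1/(-35 + 20) = 1/(-15) = -1/15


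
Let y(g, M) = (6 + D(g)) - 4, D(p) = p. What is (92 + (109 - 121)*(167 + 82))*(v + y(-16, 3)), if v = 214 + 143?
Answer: -993328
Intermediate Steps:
v = 357
y(g, M) = 2 + g (y(g, M) = (6 + g) - 4 = 2 + g)
(92 + (109 - 121)*(167 + 82))*(v + y(-16, 3)) = (92 + (109 - 121)*(167 + 82))*(357 + (2 - 16)) = (92 - 12*249)*(357 - 14) = (92 - 2988)*343 = -2896*343 = -993328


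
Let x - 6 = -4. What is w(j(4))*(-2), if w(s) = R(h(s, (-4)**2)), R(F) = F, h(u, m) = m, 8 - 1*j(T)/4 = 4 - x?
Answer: -32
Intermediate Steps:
x = 2 (x = 6 - 4 = 2)
j(T) = 24 (j(T) = 32 - 4*(4 - 1*2) = 32 - 4*(4 - 2) = 32 - 4*2 = 32 - 8 = 24)
w(s) = 16 (w(s) = (-4)**2 = 16)
w(j(4))*(-2) = 16*(-2) = -32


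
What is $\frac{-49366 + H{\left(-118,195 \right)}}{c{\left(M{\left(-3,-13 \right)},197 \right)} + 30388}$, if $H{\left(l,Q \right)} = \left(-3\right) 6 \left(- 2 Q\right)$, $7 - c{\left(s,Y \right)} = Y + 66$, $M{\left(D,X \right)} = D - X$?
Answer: $- \frac{683}{486} \approx -1.4053$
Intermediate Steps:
$c{\left(s,Y \right)} = -59 - Y$ ($c{\left(s,Y \right)} = 7 - \left(Y + 66\right) = 7 - \left(66 + Y\right) = -59 - Y$)
$H{\left(l,Q \right)} = 36 Q$ ($H{\left(l,Q \right)} = - 18 \left(- 2 Q\right) = 36 Q$)
$\frac{-49366 + H{\left(-118,195 \right)}}{c{\left(M{\left(-3,-13 \right)},197 \right)} + 30388} = \frac{-49366 + 36 \cdot 195}{\left(-59 - 197\right) + 30388} = \frac{-49366 + 7020}{\left(-59 - 197\right) + 30388} = - \frac{42346}{-256 + 30388} = - \frac{42346}{30132} = \left(-42346\right) \frac{1}{30132} = - \frac{683}{486}$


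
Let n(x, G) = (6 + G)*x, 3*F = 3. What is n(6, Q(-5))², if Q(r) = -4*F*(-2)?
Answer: 7056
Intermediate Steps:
F = 1 (F = (⅓)*3 = 1)
Q(r) = 8 (Q(r) = -4*1*(-2) = -4*(-2) = 8)
n(x, G) = x*(6 + G)
n(6, Q(-5))² = (6*(6 + 8))² = (6*14)² = 84² = 7056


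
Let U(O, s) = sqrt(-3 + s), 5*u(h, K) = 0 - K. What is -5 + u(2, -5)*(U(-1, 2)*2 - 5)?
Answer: -10 + 2*I ≈ -10.0 + 2.0*I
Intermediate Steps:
u(h, K) = -K/5 (u(h, K) = (0 - K)/5 = (-K)/5 = -K/5)
-5 + u(2, -5)*(U(-1, 2)*2 - 5) = -5 + (-1/5*(-5))*(sqrt(-3 + 2)*2 - 5) = -5 + 1*(sqrt(-1)*2 - 5) = -5 + 1*(I*2 - 5) = -5 + 1*(2*I - 5) = -5 + 1*(-5 + 2*I) = -5 + (-5 + 2*I) = -10 + 2*I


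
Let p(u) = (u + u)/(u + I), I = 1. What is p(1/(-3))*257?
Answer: -257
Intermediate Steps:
p(u) = 2*u/(1 + u) (p(u) = (u + u)/(u + 1) = (2*u)/(1 + u) = 2*u/(1 + u))
p(1/(-3))*257 = (2*(1/(-3))/(1 + 1/(-3)))*257 = (2*(1*(-⅓))/(1 + 1*(-⅓)))*257 = (2*(-⅓)/(1 - ⅓))*257 = (2*(-⅓)/(⅔))*257 = (2*(-⅓)*(3/2))*257 = -1*257 = -257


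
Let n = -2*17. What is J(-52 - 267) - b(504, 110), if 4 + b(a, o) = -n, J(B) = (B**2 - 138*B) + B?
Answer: 145434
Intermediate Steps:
n = -34
J(B) = B**2 - 137*B
b(a, o) = 30 (b(a, o) = -4 - 1*(-34) = -4 + 34 = 30)
J(-52 - 267) - b(504, 110) = (-52 - 267)*(-137 + (-52 - 267)) - 1*30 = -319*(-137 - 319) - 30 = -319*(-456) - 30 = 145464 - 30 = 145434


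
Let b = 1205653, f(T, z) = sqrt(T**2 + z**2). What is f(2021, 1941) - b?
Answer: -1205653 + sqrt(7851922) ≈ -1.2029e+6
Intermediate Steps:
f(2021, 1941) - b = sqrt(2021**2 + 1941**2) - 1*1205653 = sqrt(4084441 + 3767481) - 1205653 = sqrt(7851922) - 1205653 = -1205653 + sqrt(7851922)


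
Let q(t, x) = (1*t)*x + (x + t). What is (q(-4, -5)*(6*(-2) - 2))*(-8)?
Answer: 1232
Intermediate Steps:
q(t, x) = t + x + t*x (q(t, x) = t*x + (t + x) = t + x + t*x)
(q(-4, -5)*(6*(-2) - 2))*(-8) = ((-4 - 5 - 4*(-5))*(6*(-2) - 2))*(-8) = ((-4 - 5 + 20)*(-12 - 2))*(-8) = (11*(-14))*(-8) = -154*(-8) = 1232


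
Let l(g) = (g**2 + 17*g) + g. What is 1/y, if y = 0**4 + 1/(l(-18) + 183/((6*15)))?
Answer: 61/30 ≈ 2.0333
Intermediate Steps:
l(g) = g**2 + 18*g
y = 30/61 (y = 0**4 + 1/(-18*(18 - 18) + 183/((6*15))) = 0 + 1/(-18*0 + 183/90) = 0 + 1/(0 + 183*(1/90)) = 0 + 1/(0 + 61/30) = 0 + 1/(61/30) = 0 + 30/61 = 30/61 ≈ 0.49180)
1/y = 1/(30/61) = 61/30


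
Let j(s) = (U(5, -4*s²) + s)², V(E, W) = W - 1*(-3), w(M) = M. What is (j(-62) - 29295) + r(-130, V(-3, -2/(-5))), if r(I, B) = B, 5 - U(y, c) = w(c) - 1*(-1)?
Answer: 1173059162/5 ≈ 2.3461e+8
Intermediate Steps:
V(E, W) = 3 + W (V(E, W) = W + 3 = 3 + W)
U(y, c) = 4 - c (U(y, c) = 5 - (c - 1*(-1)) = 5 - (c + 1) = 5 - (1 + c) = 5 + (-1 - c) = 4 - c)
j(s) = (4 + s + 4*s²)² (j(s) = ((4 - (-4)*s²) + s)² = ((4 + 4*s²) + s)² = (4 + s + 4*s²)²)
(j(-62) - 29295) + r(-130, V(-3, -2/(-5))) = ((4 - 62 + 4*(-62)²)² - 29295) + (3 - 2/(-5)) = ((4 - 62 + 4*3844)² - 29295) + (3 - 2*(-⅕)) = ((4 - 62 + 15376)² - 29295) + (3 + ⅖) = (15318² - 29295) + 17/5 = (234641124 - 29295) + 17/5 = 234611829 + 17/5 = 1173059162/5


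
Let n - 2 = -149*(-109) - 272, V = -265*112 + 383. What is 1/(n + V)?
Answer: -1/13326 ≈ -7.5041e-5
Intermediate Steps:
V = -29297 (V = -29680 + 383 = -29297)
n = 15971 (n = 2 + (-149*(-109) - 272) = 2 + (16241 - 272) = 2 + 15969 = 15971)
1/(n + V) = 1/(15971 - 29297) = 1/(-13326) = -1/13326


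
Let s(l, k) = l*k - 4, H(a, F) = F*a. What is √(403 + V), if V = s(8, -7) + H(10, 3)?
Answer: √373 ≈ 19.313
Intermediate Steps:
s(l, k) = -4 + k*l (s(l, k) = k*l - 4 = -4 + k*l)
V = -30 (V = (-4 - 7*8) + 3*10 = (-4 - 56) + 30 = -60 + 30 = -30)
√(403 + V) = √(403 - 30) = √373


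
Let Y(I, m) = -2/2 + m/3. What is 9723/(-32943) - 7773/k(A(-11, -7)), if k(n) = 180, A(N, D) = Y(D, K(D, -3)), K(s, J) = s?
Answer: -28646231/658860 ≈ -43.478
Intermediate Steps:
Y(I, m) = -1 + m/3 (Y(I, m) = -2*½ + m*(⅓) = -1 + m/3)
A(N, D) = -1 + D/3
9723/(-32943) - 7773/k(A(-11, -7)) = 9723/(-32943) - 7773/180 = 9723*(-1/32943) - 7773*1/180 = -3241/10981 - 2591/60 = -28646231/658860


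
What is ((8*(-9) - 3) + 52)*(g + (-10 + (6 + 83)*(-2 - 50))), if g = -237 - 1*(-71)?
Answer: 110492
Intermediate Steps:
g = -166 (g = -237 + 71 = -166)
((8*(-9) - 3) + 52)*(g + (-10 + (6 + 83)*(-2 - 50))) = ((8*(-9) - 3) + 52)*(-166 + (-10 + (6 + 83)*(-2 - 50))) = ((-72 - 3) + 52)*(-166 + (-10 + 89*(-52))) = (-75 + 52)*(-166 + (-10 - 4628)) = -23*(-166 - 4638) = -23*(-4804) = 110492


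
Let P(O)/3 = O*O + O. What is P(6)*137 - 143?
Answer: 17119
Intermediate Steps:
P(O) = 3*O + 3*O² (P(O) = 3*(O*O + O) = 3*(O² + O) = 3*(O + O²) = 3*O + 3*O²)
P(6)*137 - 143 = (3*6*(1 + 6))*137 - 143 = (3*6*7)*137 - 143 = 126*137 - 143 = 17262 - 143 = 17119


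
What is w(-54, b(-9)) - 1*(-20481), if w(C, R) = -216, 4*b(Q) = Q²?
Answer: 20265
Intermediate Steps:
b(Q) = Q²/4
w(-54, b(-9)) - 1*(-20481) = -216 - 1*(-20481) = -216 + 20481 = 20265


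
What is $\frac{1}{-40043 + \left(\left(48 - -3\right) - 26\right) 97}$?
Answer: $- \frac{1}{37618} \approx -2.6583 \cdot 10^{-5}$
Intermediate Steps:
$\frac{1}{-40043 + \left(\left(48 - -3\right) - 26\right) 97} = \frac{1}{-40043 + \left(\left(48 + 3\right) - 26\right) 97} = \frac{1}{-40043 + \left(51 - 26\right) 97} = \frac{1}{-40043 + 25 \cdot 97} = \frac{1}{-40043 + 2425} = \frac{1}{-37618} = - \frac{1}{37618}$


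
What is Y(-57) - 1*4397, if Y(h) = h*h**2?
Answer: -189590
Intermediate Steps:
Y(h) = h**3
Y(-57) - 1*4397 = (-57)**3 - 1*4397 = -185193 - 4397 = -189590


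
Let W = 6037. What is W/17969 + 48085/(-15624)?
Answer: -109959611/40106808 ≈ -2.7417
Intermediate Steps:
W/17969 + 48085/(-15624) = 6037/17969 + 48085/(-15624) = 6037*(1/17969) + 48085*(-1/15624) = 6037/17969 - 48085/15624 = -109959611/40106808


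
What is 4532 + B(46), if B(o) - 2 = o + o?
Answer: 4626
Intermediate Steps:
B(o) = 2 + 2*o (B(o) = 2 + (o + o) = 2 + 2*o)
4532 + B(46) = 4532 + (2 + 2*46) = 4532 + (2 + 92) = 4532 + 94 = 4626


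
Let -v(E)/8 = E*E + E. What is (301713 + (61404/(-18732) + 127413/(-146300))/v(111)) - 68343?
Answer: 68838677579153309/294976550400 ≈ 2.3337e+5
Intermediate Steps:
v(E) = -8*E - 8*E**2 (v(E) = -8*(E*E + E) = -8*(E**2 + E) = -8*(E + E**2) = -8*E - 8*E**2)
(301713 + (61404/(-18732) + 127413/(-146300))/v(111)) - 68343 = (301713 + (61404/(-18732) + 127413/(-146300))/((-8*111*(1 + 111)))) - 68343 = (301713 + (61404*(-1/18732) + 127413*(-1/146300))/((-8*111*112))) - 68343 = (301713 + (-731/223 - 11583/13300)/(-99456)) - 68343 = (301713 - 12305309/2965900*(-1/99456)) - 68343 = (301713 + 12305309/294976550400) - 68343 = 88998259963140509/294976550400 - 68343 = 68838677579153309/294976550400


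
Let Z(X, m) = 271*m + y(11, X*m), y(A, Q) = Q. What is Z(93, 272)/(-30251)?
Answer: -7616/2327 ≈ -3.2729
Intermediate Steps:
Z(X, m) = 271*m + X*m
Z(93, 272)/(-30251) = (272*(271 + 93))/(-30251) = (272*364)*(-1/30251) = 99008*(-1/30251) = -7616/2327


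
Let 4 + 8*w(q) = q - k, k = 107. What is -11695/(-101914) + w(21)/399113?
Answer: 9332960005/81350404564 ≈ 0.11473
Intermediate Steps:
w(q) = -111/8 + q/8 (w(q) = -½ + (q - 1*107)/8 = -½ + (q - 107)/8 = -½ + (-107 + q)/8 = -½ + (-107/8 + q/8) = -111/8 + q/8)
-11695/(-101914) + w(21)/399113 = -11695/(-101914) + (-111/8 + (⅛)*21)/399113 = -11695*(-1/101914) + (-111/8 + 21/8)*(1/399113) = 11695/101914 - 45/4*1/399113 = 11695/101914 - 45/1596452 = 9332960005/81350404564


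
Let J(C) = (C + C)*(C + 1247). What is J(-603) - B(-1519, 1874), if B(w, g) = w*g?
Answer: 2069942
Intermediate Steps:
B(w, g) = g*w
J(C) = 2*C*(1247 + C) (J(C) = (2*C)*(1247 + C) = 2*C*(1247 + C))
J(-603) - B(-1519, 1874) = 2*(-603)*(1247 - 603) - 1874*(-1519) = 2*(-603)*644 - 1*(-2846606) = -776664 + 2846606 = 2069942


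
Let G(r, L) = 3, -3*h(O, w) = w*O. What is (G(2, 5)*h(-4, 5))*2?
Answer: 40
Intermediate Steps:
h(O, w) = -O*w/3 (h(O, w) = -w*O/3 = -O*w/3)
(G(2, 5)*h(-4, 5))*2 = (3*(-1/3*(-4)*5))*2 = (3*(20/3))*2 = 20*2 = 40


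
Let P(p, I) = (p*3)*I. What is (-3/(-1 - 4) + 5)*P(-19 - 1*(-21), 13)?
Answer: 2184/5 ≈ 436.80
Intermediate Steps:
P(p, I) = 3*I*p (P(p, I) = (3*p)*I = 3*I*p)
(-3/(-1 - 4) + 5)*P(-19 - 1*(-21), 13) = (-3/(-1 - 4) + 5)*(3*13*(-19 - 1*(-21))) = (-3/(-5) + 5)*(3*13*(-19 + 21)) = (-⅕*(-3) + 5)*(3*13*2) = (⅗ + 5)*78 = (28/5)*78 = 2184/5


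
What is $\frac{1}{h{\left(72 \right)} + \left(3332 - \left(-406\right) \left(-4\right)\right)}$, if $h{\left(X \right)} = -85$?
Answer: $\frac{1}{1623} \approx 0.00061614$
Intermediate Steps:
$\frac{1}{h{\left(72 \right)} + \left(3332 - \left(-406\right) \left(-4\right)\right)} = \frac{1}{-85 + \left(3332 - \left(-406\right) \left(-4\right)\right)} = \frac{1}{-85 + \left(3332 - 1624\right)} = \frac{1}{-85 + 1708} = \frac{1}{1623}$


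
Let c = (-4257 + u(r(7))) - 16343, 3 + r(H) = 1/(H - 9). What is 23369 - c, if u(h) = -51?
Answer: 44020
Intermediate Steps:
r(H) = -3 + 1/(-9 + H) (r(H) = -3 + 1/(H - 9) = -3 + 1/(-9 + H))
c = -20651 (c = (-4257 - 51) - 16343 = -4308 - 16343 = -20651)
23369 - c = 23369 - 1*(-20651) = 23369 + 20651 = 44020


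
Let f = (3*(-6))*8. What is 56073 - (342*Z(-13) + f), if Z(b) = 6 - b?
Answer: 49719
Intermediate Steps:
f = -144 (f = -18*8 = -144)
56073 - (342*Z(-13) + f) = 56073 - (342*(6 - 1*(-13)) - 144) = 56073 - (342*(6 + 13) - 144) = 56073 - (342*19 - 144) = 56073 - (6498 - 144) = 56073 - 1*6354 = 56073 - 6354 = 49719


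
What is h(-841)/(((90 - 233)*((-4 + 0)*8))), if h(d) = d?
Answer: -841/4576 ≈ -0.18378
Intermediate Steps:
h(-841)/(((90 - 233)*((-4 + 0)*8))) = -841*1/(8*(-4 + 0)*(90 - 233)) = -841/((-(-572)*8)) = -841/((-143*(-32))) = -841/4576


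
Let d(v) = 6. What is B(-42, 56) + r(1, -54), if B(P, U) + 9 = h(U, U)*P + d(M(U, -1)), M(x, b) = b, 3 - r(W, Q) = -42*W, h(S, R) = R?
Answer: -2310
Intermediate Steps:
r(W, Q) = 3 + 42*W (r(W, Q) = 3 - (-42)*W = 3 + 42*W)
B(P, U) = -3 + P*U (B(P, U) = -9 + (U*P + 6) = -9 + (P*U + 6) = -9 + (6 + P*U) = -3 + P*U)
B(-42, 56) + r(1, -54) = (-3 - 42*56) + (3 + 42*1) = (-3 - 2352) + (3 + 42) = -2355 + 45 = -2310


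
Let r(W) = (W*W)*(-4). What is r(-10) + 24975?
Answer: 24575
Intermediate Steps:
r(W) = -4*W² (r(W) = W²*(-4) = -4*W²)
r(-10) + 24975 = -4*(-10)² + 24975 = -4*100 + 24975 = -400 + 24975 = 24575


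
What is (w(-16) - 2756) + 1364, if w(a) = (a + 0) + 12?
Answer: -1396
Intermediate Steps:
w(a) = 12 + a (w(a) = a + 12 = 12 + a)
(w(-16) - 2756) + 1364 = ((12 - 16) - 2756) + 1364 = (-4 - 2756) + 1364 = -2760 + 1364 = -1396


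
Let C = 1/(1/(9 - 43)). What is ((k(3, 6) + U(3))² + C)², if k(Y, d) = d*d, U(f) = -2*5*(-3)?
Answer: 18679684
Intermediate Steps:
U(f) = 30 (U(f) = -10*(-3) = 30)
k(Y, d) = d²
C = -34 (C = 1/(1/(-34)) = 1/(-1/34) = -34)
((k(3, 6) + U(3))² + C)² = ((6² + 30)² - 34)² = ((36 + 30)² - 34)² = (66² - 34)² = (4356 - 34)² = 4322² = 18679684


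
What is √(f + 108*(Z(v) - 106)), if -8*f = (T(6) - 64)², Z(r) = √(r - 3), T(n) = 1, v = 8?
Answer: 3*√(-21234 + 192*√5)/4 ≈ 108.18*I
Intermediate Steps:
Z(r) = √(-3 + r)
f = -3969/8 (f = -(1 - 64)²/8 = -⅛*(-63)² = -⅛*3969 = -3969/8 ≈ -496.13)
√(f + 108*(Z(v) - 106)) = √(-3969/8 + 108*(√(-3 + 8) - 106)) = √(-3969/8 + 108*(√5 - 106)) = √(-3969/8 + 108*(-106 + √5)) = √(-3969/8 + (-11448 + 108*√5)) = √(-95553/8 + 108*√5)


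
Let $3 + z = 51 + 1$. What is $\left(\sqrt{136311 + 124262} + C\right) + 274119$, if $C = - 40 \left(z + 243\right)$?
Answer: $262439 + \sqrt{260573} \approx 2.6295 \cdot 10^{5}$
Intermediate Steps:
$z = 49$ ($z = -3 + \left(51 + 1\right) = -3 + 52 = 49$)
$C = -11680$ ($C = - 40 \left(49 + 243\right) = \left(-40\right) 292 = -11680$)
$\left(\sqrt{136311 + 124262} + C\right) + 274119 = \left(\sqrt{136311 + 124262} - 11680\right) + 274119 = \left(\sqrt{260573} - 11680\right) + 274119 = \left(-11680 + \sqrt{260573}\right) + 274119 = 262439 + \sqrt{260573}$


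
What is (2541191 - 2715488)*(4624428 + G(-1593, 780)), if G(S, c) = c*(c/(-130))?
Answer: -805208217156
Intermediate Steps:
G(S, c) = -c²/130 (G(S, c) = c*(c*(-1/130)) = c*(-c/130) = -c²/130)
(2541191 - 2715488)*(4624428 + G(-1593, 780)) = (2541191 - 2715488)*(4624428 - 1/130*780²) = -174297*(4624428 - 1/130*608400) = -174297*(4624428 - 4680) = -174297*4619748 = -805208217156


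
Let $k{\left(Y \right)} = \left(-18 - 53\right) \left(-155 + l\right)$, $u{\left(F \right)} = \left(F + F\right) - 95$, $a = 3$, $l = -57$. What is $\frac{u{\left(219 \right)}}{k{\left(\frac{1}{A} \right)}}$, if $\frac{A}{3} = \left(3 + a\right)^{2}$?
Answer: $\frac{343}{15052} \approx 0.022788$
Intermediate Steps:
$A = 108$ ($A = 3 \left(3 + 3\right)^{2} = 3 \cdot 6^{2} = 3 \cdot 36 = 108$)
$u{\left(F \right)} = -95 + 2 F$ ($u{\left(F \right)} = 2 F - 95 = -95 + 2 F$)
$k{\left(Y \right)} = 15052$ ($k{\left(Y \right)} = \left(-18 - 53\right) \left(-155 - 57\right) = \left(-71\right) \left(-212\right) = 15052$)
$\frac{u{\left(219 \right)}}{k{\left(\frac{1}{A} \right)}} = \frac{-95 + 2 \cdot 219}{15052} = \left(-95 + 438\right) \frac{1}{15052} = 343 \cdot \frac{1}{15052} = \frac{343}{15052}$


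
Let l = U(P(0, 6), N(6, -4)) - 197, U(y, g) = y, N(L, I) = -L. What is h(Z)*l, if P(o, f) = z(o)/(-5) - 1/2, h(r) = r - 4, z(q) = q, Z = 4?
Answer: 0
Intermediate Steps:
h(r) = -4 + r
P(o, f) = -½ - o/5 (P(o, f) = o/(-5) - 1/2 = o*(-⅕) - 1*½ = -o/5 - ½ = -½ - o/5)
l = -395/2 (l = (-½ - ⅕*0) - 197 = (-½ + 0) - 197 = -½ - 197 = -395/2 ≈ -197.50)
h(Z)*l = (-4 + 4)*(-395/2) = 0*(-395/2) = 0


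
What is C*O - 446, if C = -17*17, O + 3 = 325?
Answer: -93504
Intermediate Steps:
O = 322 (O = -3 + 325 = 322)
C = -289
C*O - 446 = -289*322 - 446 = -93058 - 446 = -93504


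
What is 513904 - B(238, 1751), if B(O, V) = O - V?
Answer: 515417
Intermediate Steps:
513904 - B(238, 1751) = 513904 - (238 - 1*1751) = 513904 - (238 - 1751) = 513904 - 1*(-1513) = 513904 + 1513 = 515417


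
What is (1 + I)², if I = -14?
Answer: 169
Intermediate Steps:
(1 + I)² = (1 - 14)² = (-13)² = 169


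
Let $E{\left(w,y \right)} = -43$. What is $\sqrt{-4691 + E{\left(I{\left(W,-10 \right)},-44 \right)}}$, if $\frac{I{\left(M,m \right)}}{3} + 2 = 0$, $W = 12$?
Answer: $3 i \sqrt{526} \approx 68.804 i$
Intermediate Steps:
$I{\left(M,m \right)} = -6$ ($I{\left(M,m \right)} = -6 + 3 \cdot 0 = -6 + 0 = -6$)
$\sqrt{-4691 + E{\left(I{\left(W,-10 \right)},-44 \right)}} = \sqrt{-4691 - 43} = \sqrt{-4734} = 3 i \sqrt{526}$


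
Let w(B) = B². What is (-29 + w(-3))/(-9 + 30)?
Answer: -20/21 ≈ -0.95238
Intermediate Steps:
(-29 + w(-3))/(-9 + 30) = (-29 + (-3)²)/(-9 + 30) = (-29 + 9)/21 = -20*1/21 = -20/21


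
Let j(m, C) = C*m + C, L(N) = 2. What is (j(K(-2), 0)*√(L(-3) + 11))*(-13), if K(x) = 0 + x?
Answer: 0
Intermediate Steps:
K(x) = x
j(m, C) = C + C*m
(j(K(-2), 0)*√(L(-3) + 11))*(-13) = ((0*(1 - 2))*√(2 + 11))*(-13) = ((0*(-1))*√13)*(-13) = (0*√13)*(-13) = 0*(-13) = 0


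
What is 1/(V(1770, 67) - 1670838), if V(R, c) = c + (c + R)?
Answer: -1/1668934 ≈ -5.9919e-7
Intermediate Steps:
V(R, c) = R + 2*c (V(R, c) = c + (R + c) = R + 2*c)
1/(V(1770, 67) - 1670838) = 1/((1770 + 2*67) - 1670838) = 1/((1770 + 134) - 1670838) = 1/(1904 - 1670838) = 1/(-1668934) = -1/1668934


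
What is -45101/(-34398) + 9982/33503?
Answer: 264911377/164633742 ≈ 1.6091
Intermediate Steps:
-45101/(-34398) + 9982/33503 = -45101*(-1/34398) + 9982*(1/33503) = 6443/4914 + 9982/33503 = 264911377/164633742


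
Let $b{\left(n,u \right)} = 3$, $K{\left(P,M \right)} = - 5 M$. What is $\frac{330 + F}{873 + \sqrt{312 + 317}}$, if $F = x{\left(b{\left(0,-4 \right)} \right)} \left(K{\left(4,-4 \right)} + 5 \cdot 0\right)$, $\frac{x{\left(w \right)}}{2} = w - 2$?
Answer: $\frac{32301}{76150} - \frac{37 \sqrt{629}}{76150} \approx 0.41199$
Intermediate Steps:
$x{\left(w \right)} = -4 + 2 w$ ($x{\left(w \right)} = 2 \left(w - 2\right) = 2 \left(-2 + w\right) = -4 + 2 w$)
$F = 40$ ($F = \left(-4 + 2 \cdot 3\right) \left(\left(-5\right) \left(-4\right) + 5 \cdot 0\right) = \left(-4 + 6\right) \left(20 + 0\right) = 2 \cdot 20 = 40$)
$\frac{330 + F}{873 + \sqrt{312 + 317}} = \frac{330 + 40}{873 + \sqrt{312 + 317}} = \frac{370}{873 + \sqrt{629}}$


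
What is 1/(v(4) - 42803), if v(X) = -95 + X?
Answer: -1/42894 ≈ -2.3313e-5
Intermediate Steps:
1/(v(4) - 42803) = 1/((-95 + 4) - 42803) = 1/(-91 - 42803) = 1/(-42894) = -1/42894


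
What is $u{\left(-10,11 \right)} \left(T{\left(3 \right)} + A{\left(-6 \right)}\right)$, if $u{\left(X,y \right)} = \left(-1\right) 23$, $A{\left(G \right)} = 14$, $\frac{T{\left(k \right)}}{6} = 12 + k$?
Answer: $-2392$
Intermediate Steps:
$T{\left(k \right)} = 72 + 6 k$ ($T{\left(k \right)} = 6 \left(12 + k\right) = 72 + 6 k$)
$u{\left(X,y \right)} = -23$
$u{\left(-10,11 \right)} \left(T{\left(3 \right)} + A{\left(-6 \right)}\right) = - 23 \left(\left(72 + 6 \cdot 3\right) + 14\right) = - 23 \left(\left(72 + 18\right) + 14\right) = - 23 \left(90 + 14\right) = \left(-23\right) 104 = -2392$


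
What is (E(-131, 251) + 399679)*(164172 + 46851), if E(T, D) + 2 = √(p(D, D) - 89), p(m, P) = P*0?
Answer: 84341039571 + 211023*I*√89 ≈ 8.4341e+10 + 1.9908e+6*I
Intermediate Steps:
p(m, P) = 0
E(T, D) = -2 + I*√89 (E(T, D) = -2 + √(0 - 89) = -2 + √(-89) = -2 + I*√89)
(E(-131, 251) + 399679)*(164172 + 46851) = ((-2 + I*√89) + 399679)*(164172 + 46851) = (399677 + I*√89)*211023 = 84341039571 + 211023*I*√89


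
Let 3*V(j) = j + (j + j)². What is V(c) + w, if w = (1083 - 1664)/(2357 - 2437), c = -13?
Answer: 18261/80 ≈ 228.26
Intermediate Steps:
V(j) = j/3 + 4*j²/3 (V(j) = (j + (j + j)²)/3 = (j + (2*j)²)/3 = (j + 4*j²)/3 = j/3 + 4*j²/3)
w = 581/80 (w = -581/(-80) = -581*(-1/80) = 581/80 ≈ 7.2625)
V(c) + w = (⅓)*(-13)*(1 + 4*(-13)) + 581/80 = (⅓)*(-13)*(1 - 52) + 581/80 = (⅓)*(-13)*(-51) + 581/80 = 221 + 581/80 = 18261/80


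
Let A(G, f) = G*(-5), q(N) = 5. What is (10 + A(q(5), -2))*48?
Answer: -720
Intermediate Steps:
A(G, f) = -5*G
(10 + A(q(5), -2))*48 = (10 - 5*5)*48 = (10 - 25)*48 = -15*48 = -720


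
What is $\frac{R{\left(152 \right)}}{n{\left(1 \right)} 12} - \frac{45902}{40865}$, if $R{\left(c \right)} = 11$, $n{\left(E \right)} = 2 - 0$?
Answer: $- \frac{652133}{980760} \approx -0.66493$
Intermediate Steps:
$n{\left(E \right)} = 2$ ($n{\left(E \right)} = 2 + 0 = 2$)
$\frac{R{\left(152 \right)}}{n{\left(1 \right)} 12} - \frac{45902}{40865} = \frac{11}{2 \cdot 12} - \frac{45902}{40865} = \frac{11}{24} - \frac{45902}{40865} = - \frac{652133}{980760}$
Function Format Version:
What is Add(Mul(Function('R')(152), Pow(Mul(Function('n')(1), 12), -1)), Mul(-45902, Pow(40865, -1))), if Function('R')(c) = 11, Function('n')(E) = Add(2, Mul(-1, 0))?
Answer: Rational(-652133, 980760) ≈ -0.66493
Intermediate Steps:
Function('n')(E) = 2 (Function('n')(E) = Add(2, 0) = 2)
Add(Mul(Function('R')(152), Pow(Mul(Function('n')(1), 12), -1)), Mul(-45902, Pow(40865, -1))) = Add(Mul(11, Pow(Mul(2, 12), -1)), Mul(-45902, Pow(40865, -1))) = Add(Mul(11, Pow(24, -1)), Mul(-45902, Rational(1, 40865))) = Add(Mul(11, Rational(1, 24)), Rational(-45902, 40865)) = Add(Rational(11, 24), Rational(-45902, 40865)) = Rational(-652133, 980760)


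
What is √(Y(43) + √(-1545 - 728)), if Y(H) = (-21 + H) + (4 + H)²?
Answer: √(2231 + I*√2273) ≈ 47.236 + 0.5047*I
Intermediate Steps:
Y(H) = -21 + H + (4 + H)²
√(Y(43) + √(-1545 - 728)) = √((-21 + 43 + (4 + 43)²) + √(-1545 - 728)) = √((-21 + 43 + 47²) + √(-2273)) = √((-21 + 43 + 2209) + I*√2273) = √(2231 + I*√2273)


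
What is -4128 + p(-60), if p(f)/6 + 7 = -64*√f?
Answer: -4170 - 768*I*√15 ≈ -4170.0 - 2974.5*I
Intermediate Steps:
p(f) = -42 - 384*√f (p(f) = -42 + 6*(-64*√f) = -42 - 384*√f)
-4128 + p(-60) = -4128 + (-42 - 768*I*√15) = -4170 - 768*I*√15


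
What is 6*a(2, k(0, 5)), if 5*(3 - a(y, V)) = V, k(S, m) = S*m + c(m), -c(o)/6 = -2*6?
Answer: -342/5 ≈ -68.400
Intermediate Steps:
c(o) = 72 (c(o) = -(-12)*6 = -6*(-12) = 72)
k(S, m) = 72 + S*m (k(S, m) = S*m + 72 = 72 + S*m)
a(y, V) = 3 - V/5
6*a(2, k(0, 5)) = 6*(3 - (72 + 0*5)/5) = 6*(3 - (72 + 0)/5) = 6*(3 - 1/5*72) = 6*(3 - 72/5) = 6*(-57/5) = -342/5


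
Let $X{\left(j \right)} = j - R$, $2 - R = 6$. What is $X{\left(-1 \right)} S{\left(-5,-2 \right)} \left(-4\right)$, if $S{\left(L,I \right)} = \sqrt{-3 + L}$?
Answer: $- 24 i \sqrt{2} \approx - 33.941 i$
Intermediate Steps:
$R = -4$ ($R = 2 - 6 = -4$)
$X{\left(j \right)} = 4 + j$ ($X{\left(j \right)} = j - -4 = j + 4 = 4 + j$)
$X{\left(-1 \right)} S{\left(-5,-2 \right)} \left(-4\right) = \left(4 - 1\right) \sqrt{-3 - 5} \left(-4\right) = 3 \sqrt{-8} \left(-4\right) = 3 \cdot 2 i \sqrt{2} \left(-4\right) = 6 i \sqrt{2} \left(-4\right) = - 24 i \sqrt{2}$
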